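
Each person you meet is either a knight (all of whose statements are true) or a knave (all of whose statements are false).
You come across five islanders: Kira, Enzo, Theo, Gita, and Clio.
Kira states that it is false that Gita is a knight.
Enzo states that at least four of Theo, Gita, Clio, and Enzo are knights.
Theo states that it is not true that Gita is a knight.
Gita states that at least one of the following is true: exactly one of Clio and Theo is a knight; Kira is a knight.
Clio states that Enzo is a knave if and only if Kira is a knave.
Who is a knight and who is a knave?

Kira is a knave, Enzo is a knave, Theo is a knave, Gita is a knight, and Clio is a knight.

Suppose Kira is a knight. Then Kira's statement "it is false that Gita is a knight" would have to be true. Checking the 16 ways to assign the others, none is consistent with every speaker.
(For instance, with Enzo=knave, Theo=knave, Gita=knight, Clio=knight, Kira's claim "it is false that Gita is a knight" comes out false where it would need to be true.)
So Kira must be a knave, making "it is false that Gita is a knight" false. Taking Kira=knave, Enzo=knave, Theo=knave, Gita=knight, Clio=knight, each remaining statement checks out:
  Enzo (knave): "at least four of Theo, Gita, Clio, and Enzo are knights" — false. ✓
  Theo (knave): "it is not true that Gita is a knight" — false. ✓
  Gita (knight): "at least one of the following is true: exactly one of Clio and Theo is a knight; Kira is a knight" — true. ✓
  Clio (knight): "Enzo is a knave if and only if Kira is a knave" — true. ✓
This is the unique consistent assignment.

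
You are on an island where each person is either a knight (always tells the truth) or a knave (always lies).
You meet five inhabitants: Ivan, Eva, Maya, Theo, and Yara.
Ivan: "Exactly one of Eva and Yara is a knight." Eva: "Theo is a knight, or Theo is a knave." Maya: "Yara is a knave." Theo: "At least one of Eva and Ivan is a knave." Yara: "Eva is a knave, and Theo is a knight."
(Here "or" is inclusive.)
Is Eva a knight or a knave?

Consistent assignments: {Ivan=knight, Eva=knight, Maya=knight, Theo=knave, Yara=knave}
In every consistent assignment, Eva is a knight.

Eva is a knight.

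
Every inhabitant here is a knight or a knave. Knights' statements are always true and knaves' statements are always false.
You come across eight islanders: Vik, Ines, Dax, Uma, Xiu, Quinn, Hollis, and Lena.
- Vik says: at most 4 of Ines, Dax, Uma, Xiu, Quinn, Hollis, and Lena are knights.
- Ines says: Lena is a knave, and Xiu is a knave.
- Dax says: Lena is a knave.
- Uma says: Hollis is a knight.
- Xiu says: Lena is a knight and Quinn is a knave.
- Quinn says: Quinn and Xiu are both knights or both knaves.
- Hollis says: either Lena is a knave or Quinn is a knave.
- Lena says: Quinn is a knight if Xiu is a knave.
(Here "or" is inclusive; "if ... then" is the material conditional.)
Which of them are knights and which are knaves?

Knights: Vik, Uma, Xiu, Hollis, and Lena. Knaves: Ines, Dax, and Quinn.

Vik (knight): "at most 4 of Ines, Dax, Uma, Xiu, Quinn, Hollis, and Lena are knights" — true. ✓
As a knave, Ines's statement "Lena is a knave, and Xiu is a knave" should be false; it is.
Dax (knave): "Lena is a knave" — false. ✓
Uma is a knight, and the claim "Hollis is a knight" is indeed true.
Since Xiu is a knight, "Lena is a knight and Quinn is a knave" needs to be true, which holds.
Quinn is a knave, and the claim "Quinn and Xiu are both knights or both knaves" is indeed false.
As a knight, Hollis's statement "either Lena is a knave or Quinn is a knave" should be true; it is.
Lena is a knight; "Quinn is a knight if Xiu is a knave" is true, as required.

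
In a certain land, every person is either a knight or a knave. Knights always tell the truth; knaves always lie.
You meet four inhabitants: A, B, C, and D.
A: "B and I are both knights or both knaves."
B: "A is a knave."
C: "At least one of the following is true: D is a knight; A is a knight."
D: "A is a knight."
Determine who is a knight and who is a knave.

A is a knave; "B and I are both knights or both knaves" is False, as required.
B is a knight, so "A is a knave" must be True — and it is.
As a knave, C's statement "at least one of the following is true: D is a knight; A is a knight" should be False; it is.
As a knave, D's statement "A is a knight" should be False; it is.

Knights: B. Knaves: A, C, and D.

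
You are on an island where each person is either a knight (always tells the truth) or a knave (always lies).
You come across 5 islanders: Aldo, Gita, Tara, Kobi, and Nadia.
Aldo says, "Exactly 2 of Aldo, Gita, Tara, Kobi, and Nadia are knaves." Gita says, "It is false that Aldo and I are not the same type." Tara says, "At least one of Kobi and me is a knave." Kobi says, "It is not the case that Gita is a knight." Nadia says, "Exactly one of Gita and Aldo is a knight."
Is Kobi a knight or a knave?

Kobi is a knave.

Consistent assignments: {Aldo=knight, Gita=knight, Tara=knight, Kobi=knave, Nadia=knave}
In every consistent assignment, Kobi is a knave.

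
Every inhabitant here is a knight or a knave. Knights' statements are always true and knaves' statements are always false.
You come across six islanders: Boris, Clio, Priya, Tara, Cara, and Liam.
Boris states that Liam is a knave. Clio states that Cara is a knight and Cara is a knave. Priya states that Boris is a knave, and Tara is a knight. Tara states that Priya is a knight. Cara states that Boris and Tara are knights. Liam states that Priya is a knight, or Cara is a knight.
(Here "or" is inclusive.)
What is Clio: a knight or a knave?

Consistent assignments: {Boris=knight, Clio=knave, Priya=knave, Tara=knave, Cara=knave, Liam=knave}; {Boris=knave, Clio=knave, Priya=knight, Tara=knight, Cara=knave, Liam=knight}
In every consistent assignment, Clio is a knave.

Clio is a knave.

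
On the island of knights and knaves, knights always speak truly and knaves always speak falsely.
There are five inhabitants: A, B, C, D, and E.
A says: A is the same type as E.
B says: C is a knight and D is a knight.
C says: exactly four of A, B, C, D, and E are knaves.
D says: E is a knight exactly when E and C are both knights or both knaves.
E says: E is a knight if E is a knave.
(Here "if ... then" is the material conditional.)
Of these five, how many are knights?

The unique consistent assignment is A=knight, B=knave, C=knave, D=knave, E=knight.
That has 2 knights.

2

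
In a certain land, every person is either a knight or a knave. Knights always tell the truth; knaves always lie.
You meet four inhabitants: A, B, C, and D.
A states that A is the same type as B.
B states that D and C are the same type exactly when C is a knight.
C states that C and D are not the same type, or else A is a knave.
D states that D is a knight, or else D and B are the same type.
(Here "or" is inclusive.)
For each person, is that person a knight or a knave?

A is a knave, B is a knight, C is a knight, and D is a knight.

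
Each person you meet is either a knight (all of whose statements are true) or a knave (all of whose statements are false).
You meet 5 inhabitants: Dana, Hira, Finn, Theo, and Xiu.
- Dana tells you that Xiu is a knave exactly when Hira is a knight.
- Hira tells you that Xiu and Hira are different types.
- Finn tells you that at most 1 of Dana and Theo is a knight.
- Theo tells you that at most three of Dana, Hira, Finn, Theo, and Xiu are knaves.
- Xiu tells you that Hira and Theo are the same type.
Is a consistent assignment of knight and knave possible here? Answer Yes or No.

Yes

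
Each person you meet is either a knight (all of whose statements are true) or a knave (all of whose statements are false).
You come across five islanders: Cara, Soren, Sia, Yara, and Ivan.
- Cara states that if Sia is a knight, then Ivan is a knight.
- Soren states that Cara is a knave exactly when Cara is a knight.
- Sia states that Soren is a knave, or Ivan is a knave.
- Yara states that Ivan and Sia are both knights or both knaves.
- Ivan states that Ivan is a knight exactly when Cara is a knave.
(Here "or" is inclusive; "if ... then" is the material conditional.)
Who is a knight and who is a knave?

Cara is a knave; "if Sia is a knight, then Ivan is a knight" is false, as required.
Soren is a knave; "Cara is a knave exactly when Cara is a knight" is false, as required.
As a knight, Sia's statement "Soren is a knave, or Ivan is a knave" should be True; it is.
Yara (knave): "Ivan and Sia are both knights or both knaves" — false. ✓
Ivan is a knave, so "Ivan is a knight exactly when Cara is a knave" must be false — and it is.

Cara is a knave, Soren is a knave, Sia is a knight, Yara is a knave, and Ivan is a knave.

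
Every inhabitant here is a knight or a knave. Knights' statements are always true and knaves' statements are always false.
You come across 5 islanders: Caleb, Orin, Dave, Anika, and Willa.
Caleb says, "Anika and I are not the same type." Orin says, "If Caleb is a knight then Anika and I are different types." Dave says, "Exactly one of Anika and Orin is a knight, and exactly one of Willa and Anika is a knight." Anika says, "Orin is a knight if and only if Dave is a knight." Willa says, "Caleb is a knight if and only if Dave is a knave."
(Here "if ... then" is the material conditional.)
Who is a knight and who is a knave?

Caleb is a knave, Orin is a knight, Dave is a knave, Anika is a knave, and Willa is a knave.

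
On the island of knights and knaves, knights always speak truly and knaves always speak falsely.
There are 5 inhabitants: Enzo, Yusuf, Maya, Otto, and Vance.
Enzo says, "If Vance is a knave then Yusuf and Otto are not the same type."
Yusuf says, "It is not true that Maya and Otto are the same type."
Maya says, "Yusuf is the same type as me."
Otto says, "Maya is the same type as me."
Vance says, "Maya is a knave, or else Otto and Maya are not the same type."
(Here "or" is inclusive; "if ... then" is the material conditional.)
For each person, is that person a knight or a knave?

Enzo (knight): "if Vance is a knave then Yusuf and Otto are not the same type" — True. ✓
Yusuf is a knight, so "it is not true that Maya and Otto are the same type" must be True — and it is.
Maya (knight): "Yusuf is the same type as me" — True. ✓
As a knave, Otto's statement "Maya is the same type as me" should be False; it is.
Vance is a knight; "Maya is a knave, or else Otto and Maya are not the same type" is True, as required.

Knights: Enzo, Yusuf, Maya, and Vance. Knaves: Otto.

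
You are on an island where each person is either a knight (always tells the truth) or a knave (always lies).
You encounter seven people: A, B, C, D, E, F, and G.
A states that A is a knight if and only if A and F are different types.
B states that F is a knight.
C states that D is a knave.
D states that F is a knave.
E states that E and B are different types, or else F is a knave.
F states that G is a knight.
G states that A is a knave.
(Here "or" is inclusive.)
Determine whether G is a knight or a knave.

G is a knave.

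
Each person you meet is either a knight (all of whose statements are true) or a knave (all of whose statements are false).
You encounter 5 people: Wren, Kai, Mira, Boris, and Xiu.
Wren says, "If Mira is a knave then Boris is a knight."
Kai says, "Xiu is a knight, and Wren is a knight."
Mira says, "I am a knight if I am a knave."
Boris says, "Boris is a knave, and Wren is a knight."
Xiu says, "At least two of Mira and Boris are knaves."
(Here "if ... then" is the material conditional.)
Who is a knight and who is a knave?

Wren (knave): "if Mira is a knave then Boris is a knight" — false. ✓
Kai is a knave, so "Xiu is a knight, and Wren is a knight" must be false — and it is.
Mira (knave): "I am a knight if I am a knave" — false. ✓
Since Boris is a knave, "Boris is a knave, and Wren is a knight" needs to be false, which holds.
Xiu (knight): "at least two of Mira and Boris are knaves" — True. ✓

Wren is a knave, Kai is a knave, Mira is a knave, Boris is a knave, and Xiu is a knight.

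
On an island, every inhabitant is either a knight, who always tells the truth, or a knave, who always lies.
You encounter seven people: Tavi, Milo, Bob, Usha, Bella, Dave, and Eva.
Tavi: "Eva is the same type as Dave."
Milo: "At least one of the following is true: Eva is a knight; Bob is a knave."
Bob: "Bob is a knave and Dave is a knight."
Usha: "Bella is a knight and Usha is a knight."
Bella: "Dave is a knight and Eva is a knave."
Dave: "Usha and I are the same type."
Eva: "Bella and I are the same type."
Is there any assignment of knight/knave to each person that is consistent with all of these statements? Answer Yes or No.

No

Checking all 128 assignments, each has at least one speaker whose statement's truth value contradicts their type.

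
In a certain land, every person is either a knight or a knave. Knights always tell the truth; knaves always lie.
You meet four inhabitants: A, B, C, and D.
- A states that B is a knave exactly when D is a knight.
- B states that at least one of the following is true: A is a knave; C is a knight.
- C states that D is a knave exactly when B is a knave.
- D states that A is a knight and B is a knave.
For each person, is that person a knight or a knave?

Knights: A and D. Knaves: B and C.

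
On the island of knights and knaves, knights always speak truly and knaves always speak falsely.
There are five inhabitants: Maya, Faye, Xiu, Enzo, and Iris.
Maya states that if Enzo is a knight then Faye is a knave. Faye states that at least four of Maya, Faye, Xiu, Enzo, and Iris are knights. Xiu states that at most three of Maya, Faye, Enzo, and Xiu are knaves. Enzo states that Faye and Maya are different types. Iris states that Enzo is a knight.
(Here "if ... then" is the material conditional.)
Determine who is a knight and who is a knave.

Maya is a knave, Faye is a knight, Xiu is a knight, Enzo is a knight, and Iris is a knight.

Suppose Maya is a knight. Then Maya's statement "if Enzo is a knight then Faye is a knave" would have to be true. Checking the 16 ways to assign the others, none is consistent with every speaker.
(For instance, with Faye=knight, Xiu=knight, Enzo=knight, Iris=knight, Maya's claim "if Enzo is a knight then Faye is a knave" comes out false where it would need to be true.)
So Maya must be a knave, making "if Enzo is a knight then Faye is a knave" false. Taking Maya=knave, Faye=knight, Xiu=knight, Enzo=knight, Iris=knight, each remaining statement checks out:
  Faye (knight): "at least four of Maya, Faye, Xiu, Enzo, and Iris are knights" — true. ✓
  Xiu (knight): "at most three of Maya, Faye, Enzo, and Xiu are knaves" — true. ✓
  Enzo (knight): "Faye and Maya are different types" — true. ✓
  Iris (knight): "Enzo is a knight" — true. ✓
This is the unique consistent assignment.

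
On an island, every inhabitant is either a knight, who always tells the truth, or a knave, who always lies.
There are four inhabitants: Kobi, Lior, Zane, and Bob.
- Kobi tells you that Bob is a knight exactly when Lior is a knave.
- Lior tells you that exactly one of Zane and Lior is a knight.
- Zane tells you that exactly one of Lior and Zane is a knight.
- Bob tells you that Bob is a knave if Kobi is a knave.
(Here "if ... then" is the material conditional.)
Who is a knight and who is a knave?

Since Kobi is a knight, "Bob is a knight exactly when Lior is a knave" needs to be true, which holds.
Lior is a knave, and the claim "exactly one of Zane and Lior is a knight" is indeed false.
Zane is a knave, and the claim "exactly one of Lior and Zane is a knight" is indeed false.
As a knight, Bob's statement "Bob is a knave if Kobi is a knave" should be true; it is.

Kobi is a knight, Lior is a knave, Zane is a knave, and Bob is a knight.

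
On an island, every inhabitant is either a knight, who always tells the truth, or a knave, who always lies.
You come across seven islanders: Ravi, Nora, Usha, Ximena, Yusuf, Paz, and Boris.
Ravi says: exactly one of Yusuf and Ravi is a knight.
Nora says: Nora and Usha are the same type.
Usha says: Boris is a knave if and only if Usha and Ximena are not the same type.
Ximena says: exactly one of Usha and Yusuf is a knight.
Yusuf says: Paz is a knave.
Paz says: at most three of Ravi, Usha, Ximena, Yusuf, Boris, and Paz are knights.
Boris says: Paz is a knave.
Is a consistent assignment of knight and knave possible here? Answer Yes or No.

No

Checking all 128 assignments, each has at least one speaker whose statement's truth value contradicts their type.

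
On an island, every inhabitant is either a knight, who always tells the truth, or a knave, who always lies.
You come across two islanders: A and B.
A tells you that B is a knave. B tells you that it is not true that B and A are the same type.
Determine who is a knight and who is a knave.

A is a knave and B is a knight.

A is a knave; "B is a knave" is false, as required.
B (knight): "it is not true that B and A are the same type" — True. ✓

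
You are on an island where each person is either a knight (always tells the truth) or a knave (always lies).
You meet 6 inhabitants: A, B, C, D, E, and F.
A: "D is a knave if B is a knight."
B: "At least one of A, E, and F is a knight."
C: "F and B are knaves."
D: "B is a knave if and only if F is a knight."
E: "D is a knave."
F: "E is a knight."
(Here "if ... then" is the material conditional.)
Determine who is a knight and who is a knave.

Since A is a knight, "D is a knave if B is a knight" needs to be True, which holds.
B is a knight, and the claim "at least one of A, E, and F is a knight" is indeed True.
C (knave): "F and B are knaves" — False. ✓
D (knave): "B is a knave if and only if F is a knight" — False. ✓
E is a knight, so "D is a knave" must be True — and it is.
F (knight): "E is a knight" — True. ✓

A is a knight, B is a knight, C is a knave, D is a knave, E is a knight, and F is a knight.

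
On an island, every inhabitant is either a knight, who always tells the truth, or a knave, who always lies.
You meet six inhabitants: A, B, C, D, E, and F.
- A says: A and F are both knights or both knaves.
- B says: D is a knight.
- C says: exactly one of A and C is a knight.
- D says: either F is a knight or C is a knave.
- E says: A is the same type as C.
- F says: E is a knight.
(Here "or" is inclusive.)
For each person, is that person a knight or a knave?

A is a knave, B is a knight, C is a knave, D is a knight, E is a knight, and F is a knight.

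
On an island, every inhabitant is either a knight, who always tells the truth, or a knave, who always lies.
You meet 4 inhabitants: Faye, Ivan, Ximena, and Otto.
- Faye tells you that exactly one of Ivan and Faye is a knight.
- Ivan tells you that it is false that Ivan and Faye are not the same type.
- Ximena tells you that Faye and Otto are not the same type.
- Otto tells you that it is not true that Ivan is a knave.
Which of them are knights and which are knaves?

Knights: Faye and Ximena. Knaves: Ivan and Otto.

Faye (knight): "exactly one of Ivan and Faye is a knight" — true. ✓
Ivan is a knave, and the claim "it is false that Ivan and Faye are not the same type" is indeed False.
Since Ximena is a knight, "Faye and Otto are not the same type" needs to be true, which holds.
Otto is a knave; "it is not true that Ivan is a knave" is False, as required.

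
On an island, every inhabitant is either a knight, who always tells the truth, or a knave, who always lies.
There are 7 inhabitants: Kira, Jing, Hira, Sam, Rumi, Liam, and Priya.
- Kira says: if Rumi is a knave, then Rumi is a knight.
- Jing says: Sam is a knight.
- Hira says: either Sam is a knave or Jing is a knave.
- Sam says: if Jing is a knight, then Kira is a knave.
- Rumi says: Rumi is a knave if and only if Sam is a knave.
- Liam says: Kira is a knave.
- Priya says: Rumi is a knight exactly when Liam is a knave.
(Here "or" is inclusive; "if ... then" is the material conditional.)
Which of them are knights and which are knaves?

Kira is a knave, and the claim "if Rumi is a knave, then Rumi is a knight" is indeed false.
Jing is a knight; "Sam is a knight" is True, as required.
As a knave, Hira's statement "either Sam is a knave or Jing is a knave" should be false; it is.
Sam is a knight, so "if Jing is a knight, then Kira is a knave" must be True — and it is.
Rumi is a knave, so "Rumi is a knave if and only if Sam is a knave" must be false — and it is.
Liam is a knight, so "Kira is a knave" must be True — and it is.
Priya is a knight; "Rumi is a knight exactly when Liam is a knave" is True, as required.

Kira is a knave, Jing is a knight, Hira is a knave, Sam is a knight, Rumi is a knave, Liam is a knight, and Priya is a knight.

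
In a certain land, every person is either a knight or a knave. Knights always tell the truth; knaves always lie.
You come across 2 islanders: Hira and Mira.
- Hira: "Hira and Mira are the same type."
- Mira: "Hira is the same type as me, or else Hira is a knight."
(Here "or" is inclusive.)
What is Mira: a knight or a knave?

Mira is a knight.

Consistent assignments: {Hira=knight, Mira=knight}
In every consistent assignment, Mira is a knight.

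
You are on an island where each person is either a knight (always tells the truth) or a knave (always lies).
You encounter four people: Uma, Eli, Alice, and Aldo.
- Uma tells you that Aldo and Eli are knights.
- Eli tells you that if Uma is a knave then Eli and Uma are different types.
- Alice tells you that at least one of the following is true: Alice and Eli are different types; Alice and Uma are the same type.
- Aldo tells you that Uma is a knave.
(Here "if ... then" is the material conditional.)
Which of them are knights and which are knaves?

Uma is a knave, Eli is a knave, Alice is a knight, and Aldo is a knight.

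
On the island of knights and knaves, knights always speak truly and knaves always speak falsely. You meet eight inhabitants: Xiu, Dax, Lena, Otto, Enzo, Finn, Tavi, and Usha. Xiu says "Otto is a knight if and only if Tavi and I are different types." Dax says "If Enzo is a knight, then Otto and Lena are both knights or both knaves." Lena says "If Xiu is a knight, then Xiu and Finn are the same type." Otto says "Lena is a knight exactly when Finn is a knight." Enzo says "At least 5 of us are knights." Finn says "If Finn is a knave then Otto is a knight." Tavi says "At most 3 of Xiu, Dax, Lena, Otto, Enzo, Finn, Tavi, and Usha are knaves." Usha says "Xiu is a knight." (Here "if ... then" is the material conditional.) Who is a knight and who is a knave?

Since Xiu is a knave, "Otto is a knight if and only if Tavi and I are different types" needs to be false, which holds.
As a knight, Dax's statement "if Enzo is a knight, then Otto and Lena are both knights or both knaves" should be True; it is.
Lena is a knight, so "if Xiu is a knight, then Xiu and Finn are the same type" must be True — and it is.
Otto is a knight, and the claim "Lena is a knight exactly when Finn is a knight" is indeed True.
Enzo (knave): "at least 5 of us are knights" — false. ✓
Finn is a knight, and the claim "if Finn is a knave then Otto is a knight" is indeed True.
Tavi (knave): "at most 3 of Xiu, Dax, Lena, Otto, Enzo, Finn, Tavi, and Usha are knaves" — false. ✓
Since Usha is a knave, "Xiu is a knight" needs to be false, which holds.

Knights: Dax, Lena, Otto, and Finn. Knaves: Xiu, Enzo, Tavi, and Usha.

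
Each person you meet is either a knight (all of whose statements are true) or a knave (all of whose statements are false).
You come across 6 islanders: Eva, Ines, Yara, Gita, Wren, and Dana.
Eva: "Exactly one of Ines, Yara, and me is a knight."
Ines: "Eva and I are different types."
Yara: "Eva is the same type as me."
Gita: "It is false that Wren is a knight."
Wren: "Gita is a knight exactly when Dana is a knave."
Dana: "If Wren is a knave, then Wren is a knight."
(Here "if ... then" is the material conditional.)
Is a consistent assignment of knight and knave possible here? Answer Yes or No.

No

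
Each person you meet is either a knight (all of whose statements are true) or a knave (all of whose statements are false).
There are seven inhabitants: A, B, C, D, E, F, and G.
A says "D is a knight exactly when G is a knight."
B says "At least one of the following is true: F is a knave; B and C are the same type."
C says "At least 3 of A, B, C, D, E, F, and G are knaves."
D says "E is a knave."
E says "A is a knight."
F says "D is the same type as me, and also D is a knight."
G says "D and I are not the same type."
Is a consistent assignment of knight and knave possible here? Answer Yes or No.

One consistent assignment: A=knight, B=knight, C=knight, D=knave, E=knight, F=knave, G=knave.

Yes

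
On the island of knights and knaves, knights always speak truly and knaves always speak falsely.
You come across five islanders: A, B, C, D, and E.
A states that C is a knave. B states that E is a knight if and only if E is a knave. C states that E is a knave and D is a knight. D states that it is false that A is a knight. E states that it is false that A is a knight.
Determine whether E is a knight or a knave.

Consistent assignments: {A=knight, B=knave, C=knave, D=knave, E=knave}
In every consistent assignment, E is a knave.

E is a knave.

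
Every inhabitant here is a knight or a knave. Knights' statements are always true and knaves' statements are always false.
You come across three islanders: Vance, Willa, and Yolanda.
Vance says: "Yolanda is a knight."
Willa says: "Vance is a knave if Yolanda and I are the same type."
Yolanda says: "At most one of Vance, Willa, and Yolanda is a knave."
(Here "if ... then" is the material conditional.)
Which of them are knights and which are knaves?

Vance is a knave, Willa is a knight, and Yolanda is a knave.

Suppose Vance is a knight. Then Vance's statement "Yolanda is a knight" would have to be true. Checking the 4 ways to assign the others, none is consistent with every speaker.
(For instance, with Willa=knight, Yolanda=knave, Vance's claim "Yolanda is a knight" comes out false where it would need to be true.)
So Vance must be a knave, making "Yolanda is a knight" false. Taking Vance=knave, Willa=knight, Yolanda=knave, each remaining statement checks out:
  Willa (knight): "Vance is a knave if Yolanda and I are the same type" — true. ✓
  Yolanda (knave): "at most one of Vance, Willa, and Yolanda is a knave" — false. ✓
This is the unique consistent assignment.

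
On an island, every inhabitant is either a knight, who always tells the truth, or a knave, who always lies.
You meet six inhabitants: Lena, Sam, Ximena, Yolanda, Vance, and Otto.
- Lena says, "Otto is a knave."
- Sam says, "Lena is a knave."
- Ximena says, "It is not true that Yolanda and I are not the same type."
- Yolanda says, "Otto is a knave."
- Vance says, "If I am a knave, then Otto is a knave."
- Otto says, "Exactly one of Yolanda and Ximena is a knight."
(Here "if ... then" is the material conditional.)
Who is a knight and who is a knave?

Knights: Lena, Ximena, Yolanda, and Vance. Knaves: Sam and Otto.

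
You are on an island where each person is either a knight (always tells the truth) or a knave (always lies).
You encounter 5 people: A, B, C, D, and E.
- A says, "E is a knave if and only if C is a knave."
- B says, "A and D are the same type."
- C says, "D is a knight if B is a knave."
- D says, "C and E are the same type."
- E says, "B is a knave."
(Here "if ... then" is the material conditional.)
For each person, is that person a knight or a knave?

A is a knave, B is a knight, C is a knight, D is a knave, and E is a knave.

Suppose A is a knight. Then A's statement "E is a knave if and only if C is a knave" would have to be true. Checking the 16 ways to assign the others, none is consistent with every speaker.
(For instance, with B=knight, C=knight, D=knave, E=knave, A's claim "E is a knave if and only if C is a knave" comes out false where it would need to be true.)
So A must be a knave, making "E is a knave if and only if C is a knave" false. Taking A=knave, B=knight, C=knight, D=knave, E=knave, each remaining statement checks out:
  B (knight): "A and D are the same type" — true. ✓
  C (knight): "D is a knight if B is a knave" — true. ✓
  D (knave): "C and E are the same type" — false. ✓
  E (knave): "B is a knave" — false. ✓
This is the unique consistent assignment.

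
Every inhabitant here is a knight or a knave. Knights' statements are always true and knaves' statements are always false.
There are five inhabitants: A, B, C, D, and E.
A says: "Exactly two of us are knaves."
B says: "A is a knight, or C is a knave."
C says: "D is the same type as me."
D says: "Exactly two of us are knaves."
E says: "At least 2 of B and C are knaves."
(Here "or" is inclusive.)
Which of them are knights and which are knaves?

A is a knight, and the claim "exactly two of us are knaves" is indeed True.
B is a knight; "A is a knight, or C is a knave" is True, as required.
As a knave, C's statement "D is the same type as me" should be false; it is.
D is a knight, so "exactly two of us are knaves" must be True — and it is.
E is a knave, so "at least 2 of B and C are knaves" must be false — and it is.

A is a knight, B is a knight, C is a knave, D is a knight, and E is a knave.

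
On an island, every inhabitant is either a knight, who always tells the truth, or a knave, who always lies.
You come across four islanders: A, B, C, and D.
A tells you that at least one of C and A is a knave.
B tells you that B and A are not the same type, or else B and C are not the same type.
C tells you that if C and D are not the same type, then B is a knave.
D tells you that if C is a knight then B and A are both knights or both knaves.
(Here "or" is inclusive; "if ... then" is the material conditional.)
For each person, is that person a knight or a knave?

A is a knight, B is a knight, C is a knave, and D is a knight.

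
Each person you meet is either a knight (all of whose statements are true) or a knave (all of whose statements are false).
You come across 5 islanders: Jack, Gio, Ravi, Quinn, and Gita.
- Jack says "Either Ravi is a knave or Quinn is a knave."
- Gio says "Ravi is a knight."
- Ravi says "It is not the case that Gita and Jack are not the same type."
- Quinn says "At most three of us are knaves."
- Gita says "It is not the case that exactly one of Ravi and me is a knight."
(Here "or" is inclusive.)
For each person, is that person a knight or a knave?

Jack is a knave, Gio is a knight, Ravi is a knight, Quinn is a knight, and Gita is a knave.

Suppose Jack is a knight. Then Jack's statement "either Ravi is a knave or Quinn is a knave" would have to be true. Checking the 16 ways to assign the others, none is consistent with every speaker.
(For instance, with Gio=knight, Ravi=knight, Quinn=knight, Gita=knave, Jack's claim "either Ravi is a knave or Quinn is a knave" comes out false where it would need to be true.)
So Jack must be a knave, making "either Ravi is a knave or Quinn is a knave" false. Taking Jack=knave, Gio=knight, Ravi=knight, Quinn=knight, Gita=knave, each remaining statement checks out:
  Gio (knight): "Ravi is a knight" — true. ✓
  Ravi (knight): "it is not the case that Gita and Jack are not the same type" — true. ✓
  Quinn (knight): "at most three of us are knaves" — true. ✓
  Gita (knave): "it is not the case that exactly one of Ravi and me is a knight" — false. ✓
This is the unique consistent assignment.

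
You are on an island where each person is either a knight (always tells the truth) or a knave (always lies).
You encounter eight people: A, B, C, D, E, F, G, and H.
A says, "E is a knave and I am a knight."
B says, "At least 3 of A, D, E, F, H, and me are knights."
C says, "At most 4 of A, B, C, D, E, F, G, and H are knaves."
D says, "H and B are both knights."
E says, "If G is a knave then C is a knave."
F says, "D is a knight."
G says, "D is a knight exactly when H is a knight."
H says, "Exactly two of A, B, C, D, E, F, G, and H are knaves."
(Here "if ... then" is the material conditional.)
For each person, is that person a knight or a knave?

A is a knave, B is a knave, C is a knave, D is a knave, E is a knight, F is a knave, G is a knight, and H is a knave.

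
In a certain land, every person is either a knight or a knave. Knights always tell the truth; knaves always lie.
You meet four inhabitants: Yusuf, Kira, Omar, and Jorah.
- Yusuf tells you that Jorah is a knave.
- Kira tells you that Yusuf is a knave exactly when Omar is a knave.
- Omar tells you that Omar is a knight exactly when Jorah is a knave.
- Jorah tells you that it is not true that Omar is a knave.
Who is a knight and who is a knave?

Knights: Yusuf. Knaves: Kira, Omar, and Jorah.

Yusuf is a knight; "Jorah is a knave" is true, as required.
Kira is a knave, so "Yusuf is a knave exactly when Omar is a knave" must be False — and it is.
Omar (knave): "Omar is a knight exactly when Jorah is a knave" — False. ✓
As a knave, Jorah's statement "it is not true that Omar is a knave" should be False; it is.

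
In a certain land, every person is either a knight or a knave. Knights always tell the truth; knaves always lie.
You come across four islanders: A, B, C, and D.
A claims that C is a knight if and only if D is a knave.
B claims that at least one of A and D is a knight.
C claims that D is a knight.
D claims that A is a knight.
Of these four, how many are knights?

0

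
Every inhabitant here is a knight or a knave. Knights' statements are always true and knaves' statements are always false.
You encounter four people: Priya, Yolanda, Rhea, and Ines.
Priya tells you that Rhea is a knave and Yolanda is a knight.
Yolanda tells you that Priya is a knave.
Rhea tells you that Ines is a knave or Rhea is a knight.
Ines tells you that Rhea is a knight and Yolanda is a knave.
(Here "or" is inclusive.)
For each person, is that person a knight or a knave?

Knights: Yolanda and Rhea. Knaves: Priya and Ines.

Priya is a knave, and the claim "Rhea is a knave and Yolanda is a knight" is indeed False.
Yolanda is a knight, so "Priya is a knave" must be True — and it is.
Since Rhea is a knight, "Ines is a knave or Rhea is a knight" needs to be True, which holds.
Ines is a knave; "Rhea is a knight and Yolanda is a knave" is False, as required.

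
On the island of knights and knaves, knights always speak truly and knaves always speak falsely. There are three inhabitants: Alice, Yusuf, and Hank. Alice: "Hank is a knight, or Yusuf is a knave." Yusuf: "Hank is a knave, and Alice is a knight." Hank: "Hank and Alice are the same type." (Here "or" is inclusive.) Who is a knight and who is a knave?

Knights: Alice and Hank. Knaves: Yusuf.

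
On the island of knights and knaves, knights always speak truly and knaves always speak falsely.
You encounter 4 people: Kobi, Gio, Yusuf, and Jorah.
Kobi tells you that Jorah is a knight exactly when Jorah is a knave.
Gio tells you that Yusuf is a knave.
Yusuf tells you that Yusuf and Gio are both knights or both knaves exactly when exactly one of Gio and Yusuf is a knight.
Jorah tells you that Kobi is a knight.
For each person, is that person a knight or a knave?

Kobi is a knave, so "Jorah is a knight exactly when Jorah is a knave" must be False — and it is.
Gio is a knight; "Yusuf is a knave" is true, as required.
As a knave, Yusuf's statement "Yusuf and Gio are both knights or both knaves exactly when exactly one of Gio and Yusuf is a knight" should be False; it is.
As a knave, Jorah's statement "Kobi is a knight" should be False; it is.

Knights: Gio. Knaves: Kobi, Yusuf, and Jorah.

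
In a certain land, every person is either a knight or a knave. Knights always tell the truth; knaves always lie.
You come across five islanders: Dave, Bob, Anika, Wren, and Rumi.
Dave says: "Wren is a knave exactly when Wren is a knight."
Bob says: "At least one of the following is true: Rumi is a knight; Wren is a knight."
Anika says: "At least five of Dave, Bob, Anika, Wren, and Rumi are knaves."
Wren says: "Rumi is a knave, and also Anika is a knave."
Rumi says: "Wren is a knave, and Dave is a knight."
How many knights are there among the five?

2

The unique consistent assignment is Dave=knave, Bob=knight, Anika=knave, Wren=knight, Rumi=knave.
That has 2 knights.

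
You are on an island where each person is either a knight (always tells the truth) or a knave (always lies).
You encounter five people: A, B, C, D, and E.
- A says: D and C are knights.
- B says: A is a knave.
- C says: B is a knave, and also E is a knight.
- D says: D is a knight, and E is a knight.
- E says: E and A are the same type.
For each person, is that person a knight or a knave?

A is a knight, and the claim "D and C are knights" is indeed True.
B is a knave; "A is a knave" is false, as required.
C (knight): "B is a knave, and also E is a knight" — True. ✓
D (knight): "D is a knight, and E is a knight" — True. ✓
E (knight): "E and A are the same type" — True. ✓

Knights: A, C, D, and E. Knaves: B.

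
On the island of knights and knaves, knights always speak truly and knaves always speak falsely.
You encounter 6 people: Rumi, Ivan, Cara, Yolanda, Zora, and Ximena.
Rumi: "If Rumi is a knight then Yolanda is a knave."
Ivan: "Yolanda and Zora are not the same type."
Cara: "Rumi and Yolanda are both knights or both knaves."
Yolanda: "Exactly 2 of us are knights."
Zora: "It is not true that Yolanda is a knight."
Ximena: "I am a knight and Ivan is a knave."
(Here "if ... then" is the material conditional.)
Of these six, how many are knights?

3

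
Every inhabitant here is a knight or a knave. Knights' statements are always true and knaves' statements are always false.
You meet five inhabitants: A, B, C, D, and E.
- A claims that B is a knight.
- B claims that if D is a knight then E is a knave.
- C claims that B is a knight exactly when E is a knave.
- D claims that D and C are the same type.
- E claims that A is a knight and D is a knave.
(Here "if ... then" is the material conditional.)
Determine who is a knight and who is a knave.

A is a knight, B is a knight, C is a knight, D is a knight, and E is a knave.

A (knight): "B is a knight" — true. ✓
B is a knight, so "if D is a knight then E is a knave" must be true — and it is.
C is a knight, so "B is a knight exactly when E is a knave" must be true — and it is.
As a knight, D's statement "D and C are the same type" should be true; it is.
E is a knave; "A is a knight and D is a knave" is false, as required.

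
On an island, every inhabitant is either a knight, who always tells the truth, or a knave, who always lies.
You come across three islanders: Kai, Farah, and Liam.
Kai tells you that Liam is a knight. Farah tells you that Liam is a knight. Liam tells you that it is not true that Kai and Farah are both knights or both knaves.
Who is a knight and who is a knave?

Kai is a knave, Farah is a knave, and Liam is a knave.

Suppose Kai is a knight. Then Kai's statement "Liam is a knight" would have to be true. Checking the 4 ways to assign the others, none is consistent with every speaker.
(For instance, with Farah=knave, Liam=knave, Kai's claim "Liam is a knight" comes out false where it would need to be true.)
So Kai must be a knave, making "Liam is a knight" false. Taking Kai=knave, Farah=knave, Liam=knave, each remaining statement checks out:
  Farah (knave): "Liam is a knight" — false. ✓
  Liam (knave): "it is not true that Kai and Farah are both knights or both knaves" — false. ✓
This is the unique consistent assignment.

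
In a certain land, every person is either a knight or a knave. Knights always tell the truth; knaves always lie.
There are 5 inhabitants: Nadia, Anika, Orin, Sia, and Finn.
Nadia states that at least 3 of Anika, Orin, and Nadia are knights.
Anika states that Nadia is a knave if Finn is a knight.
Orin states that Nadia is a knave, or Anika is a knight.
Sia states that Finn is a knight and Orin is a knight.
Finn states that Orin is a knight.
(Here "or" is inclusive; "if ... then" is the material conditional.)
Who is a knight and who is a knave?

Knights: Anika, Orin, Sia, and Finn. Knaves: Nadia.

Suppose Nadia is a knight. Then Nadia's statement "at least 3 of Anika, Orin, and Nadia are knights" would have to be true. Checking the 16 ways to assign the others, none is consistent with every speaker.
(For instance, with Anika=knight, Orin=knight, Sia=knight, Finn=knight, Anika's claim "Nadia is a knave if Finn is a knight" comes out false where it would need to be true.)
So Nadia must be a knave, making "at least 3 of Anika, Orin, and Nadia are knights" false. Taking Nadia=knave, Anika=knight, Orin=knight, Sia=knight, Finn=knight, each remaining statement checks out:
  Anika (knight): "Nadia is a knave if Finn is a knight" — true. ✓
  Orin (knight): "Nadia is a knave, or Anika is a knight" — true. ✓
  Sia (knight): "Finn is a knight and Orin is a knight" — true. ✓
  Finn (knight): "Orin is a knight" — true. ✓
This is the unique consistent assignment.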